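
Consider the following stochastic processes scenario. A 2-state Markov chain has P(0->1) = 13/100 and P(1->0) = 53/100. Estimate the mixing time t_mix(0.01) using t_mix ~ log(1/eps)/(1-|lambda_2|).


lambda_2 = |1 - p01 - p10| = |1 - 0.1300 - 0.5300| = 0.3400
t_mix ~ log(1/eps)/(1 - |lambda_2|)
= log(100)/(1 - 0.3400) = 4.6052/0.6600
= 6.9775

6.9775


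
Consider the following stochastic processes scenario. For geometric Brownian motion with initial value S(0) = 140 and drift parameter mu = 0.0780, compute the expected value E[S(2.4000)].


E[S(t)] = S(0) * exp(mu * t)
= 140 * exp(0.0780 * 2.4000)
= 140 * 1.2059
= 168.8216

168.8216


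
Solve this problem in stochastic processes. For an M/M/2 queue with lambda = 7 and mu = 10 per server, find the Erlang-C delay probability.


a = lambda/mu = 0.7000
rho = a/c = 0.3500
Erlang-C formula applied:
C(c,a) = 0.1815

0.1815


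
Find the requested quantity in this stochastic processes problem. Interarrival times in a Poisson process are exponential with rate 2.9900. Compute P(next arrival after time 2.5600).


P(X > t) = exp(-lambda * t)
= exp(-2.9900 * 2.5600)
= exp(-7.6544) = 4.7395e-04

4.7395e-04


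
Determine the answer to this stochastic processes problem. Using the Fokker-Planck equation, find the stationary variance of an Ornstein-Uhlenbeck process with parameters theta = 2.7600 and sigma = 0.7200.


Stationary variance = sigma^2 / (2*theta)
= 0.7200^2 / (2*2.7600)
= 0.5184 / 5.5200
= 0.0939

0.0939


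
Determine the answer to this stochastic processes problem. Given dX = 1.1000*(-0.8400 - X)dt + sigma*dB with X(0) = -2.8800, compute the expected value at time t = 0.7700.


E[X(t)] = mu + (X(0) - mu)*exp(-theta*t)
= -0.8400 + (-2.8800 - -0.8400)*exp(-1.1000*0.7700)
= -0.8400 + -2.0400 * 0.4287
= -1.7145

-1.7145


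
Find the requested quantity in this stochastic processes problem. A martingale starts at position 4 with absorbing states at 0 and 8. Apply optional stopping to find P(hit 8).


By optional stopping theorem: E(M at tau) = M(0) = 4
P(hit 8)*8 + P(hit 0)*0 = 4
P(hit 8) = (4 - 0)/(8 - 0) = 1/2 = 0.5000

0.5000


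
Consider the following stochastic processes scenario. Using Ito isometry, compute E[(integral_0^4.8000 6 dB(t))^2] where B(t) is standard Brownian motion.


By Ito isometry: E[(int f dB)^2] = int f^2 dt
= 6^2 * 4.8000
= 36 * 4.8000 = 172.8000

172.8000


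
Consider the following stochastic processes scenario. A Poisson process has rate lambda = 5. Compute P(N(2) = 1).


P(N(t)=k) = (lambda*t)^k * exp(-lambda*t) / k!
lambda*t = 10
= 10^1 * exp(-10) / 1!
= 10 * 4.5400e-05 / 1
= 4.5400e-04

4.5400e-04


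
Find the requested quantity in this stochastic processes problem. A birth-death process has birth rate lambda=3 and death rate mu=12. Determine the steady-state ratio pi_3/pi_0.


For birth-death process, pi_n/pi_0 = (lambda/mu)^n
= (3/12)^3
= 0.0156

0.0156


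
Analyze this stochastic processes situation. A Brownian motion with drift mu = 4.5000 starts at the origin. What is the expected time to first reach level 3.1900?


Expected first passage time = a/mu
= 3.1900/4.5000
= 0.7089

0.7089


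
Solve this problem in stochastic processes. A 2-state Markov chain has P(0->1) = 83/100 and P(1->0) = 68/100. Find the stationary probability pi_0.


Stationary distribution: pi_0 = p10/(p01+p10), pi_1 = p01/(p01+p10)
p01 = 0.8300, p10 = 0.6800
pi_0 = 0.4503

0.4503


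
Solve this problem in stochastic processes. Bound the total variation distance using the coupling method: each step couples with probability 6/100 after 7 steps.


TV distance bound <= (1-delta)^n
= (1 - 0.0600)^7
= 0.9400^7
= 0.6485

0.6485


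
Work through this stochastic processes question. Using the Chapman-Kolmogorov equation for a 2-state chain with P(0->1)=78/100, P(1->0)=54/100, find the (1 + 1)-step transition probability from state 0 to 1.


P^2 = P^1 * P^1
Computing via matrix multiplication of the transition matrix.
Entry (0,1) of P^2 = 0.5304

0.5304


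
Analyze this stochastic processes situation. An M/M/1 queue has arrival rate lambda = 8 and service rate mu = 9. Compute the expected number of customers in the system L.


rho = 8/9 = 0.8889
L = rho/(1-rho)
= 0.8889/0.1111
= 8.0000

8.0000


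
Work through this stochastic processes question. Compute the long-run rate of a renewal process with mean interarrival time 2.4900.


Long-run renewal rate = 1/E(X)
= 1/2.4900
= 0.4016

0.4016


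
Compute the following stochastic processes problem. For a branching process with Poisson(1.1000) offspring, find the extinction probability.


Since mu = 1.1000 > 1, extinction prob q < 1.
Solve s = exp(mu*(s-1)) iteratively.
q = 0.8239

0.8239


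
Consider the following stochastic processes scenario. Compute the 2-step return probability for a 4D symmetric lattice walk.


P(return in 2 steps) = P(reverse first step) = 1/(2d)
= 1/8
= 0.1250

0.1250


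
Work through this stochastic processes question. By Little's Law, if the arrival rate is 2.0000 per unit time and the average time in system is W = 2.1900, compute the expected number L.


Little's Law: L = lambda * W
= 2.0000 * 2.1900
= 4.3800

4.3800


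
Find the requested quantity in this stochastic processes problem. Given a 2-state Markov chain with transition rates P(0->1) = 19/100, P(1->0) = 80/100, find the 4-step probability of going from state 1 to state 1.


Computing P^4 by matrix multiplication.
P = [[0.8100, 0.1900], [0.8000, 0.2000]]
After raising P to the power 4:
P^4(1,1) = 0.1919

0.1919


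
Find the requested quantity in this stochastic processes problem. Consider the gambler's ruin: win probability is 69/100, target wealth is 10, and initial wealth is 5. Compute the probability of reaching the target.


Gambler's ruin formula:
r = q/p = 0.3100/0.6900 = 0.4493
P(win) = (1 - r^i)/(1 - r^N)
= (1 - 0.4493^5)/(1 - 0.4493^10)
= 0.9820

0.9820


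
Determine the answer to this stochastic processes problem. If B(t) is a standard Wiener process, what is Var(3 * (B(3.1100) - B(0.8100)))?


Var(alpha*(B(t)-B(s))) = alpha^2 * (t-s)
= 3^2 * (3.1100 - 0.8100)
= 9 * 2.3000
= 20.7000

20.7000


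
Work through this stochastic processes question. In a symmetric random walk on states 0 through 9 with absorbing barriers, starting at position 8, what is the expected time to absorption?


For symmetric RW on 0,...,N with absorbing barriers, E(i) = i*(N-i)
E(8) = 8 * 1 = 8

8


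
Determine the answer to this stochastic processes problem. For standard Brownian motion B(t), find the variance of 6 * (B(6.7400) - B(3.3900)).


Var(alpha*(B(t)-B(s))) = alpha^2 * (t-s)
= 6^2 * (6.7400 - 3.3900)
= 36 * 3.3500
= 120.6000

120.6000


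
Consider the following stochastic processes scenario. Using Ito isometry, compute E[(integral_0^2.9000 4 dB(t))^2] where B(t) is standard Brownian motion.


By Ito isometry: E[(int f dB)^2] = int f^2 dt
= 4^2 * 2.9000
= 16 * 2.9000 = 46.4000

46.4000


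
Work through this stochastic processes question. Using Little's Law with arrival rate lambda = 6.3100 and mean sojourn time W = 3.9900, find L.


Little's Law: L = lambda * W
= 6.3100 * 3.9900
= 25.1769

25.1769


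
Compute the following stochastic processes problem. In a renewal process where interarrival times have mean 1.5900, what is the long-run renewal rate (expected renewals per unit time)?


Long-run renewal rate = 1/E(X)
= 1/1.5900
= 0.6289

0.6289


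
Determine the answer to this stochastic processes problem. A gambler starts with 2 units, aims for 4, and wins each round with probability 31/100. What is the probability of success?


Gambler's ruin formula:
r = q/p = 0.6900/0.3100 = 2.2258
P(win) = (1 - r^i)/(1 - r^N)
= (1 - 2.2258^2)/(1 - 2.2258^4)
= 0.1679

0.1679


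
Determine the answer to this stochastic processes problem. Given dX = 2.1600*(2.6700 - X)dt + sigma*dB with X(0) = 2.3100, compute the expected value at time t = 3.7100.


E[X(t)] = mu + (X(0) - mu)*exp(-theta*t)
= 2.6700 + (2.3100 - 2.6700)*exp(-2.1600*3.7100)
= 2.6700 + -0.3600 * 3.3093e-04
= 2.6699

2.6699


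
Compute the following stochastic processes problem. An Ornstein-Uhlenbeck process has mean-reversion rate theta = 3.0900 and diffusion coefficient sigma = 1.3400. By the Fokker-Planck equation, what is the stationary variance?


Stationary variance = sigma^2 / (2*theta)
= 1.3400^2 / (2*3.0900)
= 1.7956 / 6.1800
= 0.2906

0.2906


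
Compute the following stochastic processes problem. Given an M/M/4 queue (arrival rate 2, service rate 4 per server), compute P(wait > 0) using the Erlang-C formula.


a = lambda/mu = 0.5000
rho = a/c = 0.1250
Erlang-C formula applied:
C(c,a) = 0.0018

0.0018


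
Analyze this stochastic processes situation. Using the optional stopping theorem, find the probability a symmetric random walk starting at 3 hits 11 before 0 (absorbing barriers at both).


By optional stopping theorem: E(M at tau) = M(0) = 3
P(hit 11)*11 + P(hit 0)*0 = 3
P(hit 11) = (3 - 0)/(11 - 0) = 3/11 = 0.2727

0.2727


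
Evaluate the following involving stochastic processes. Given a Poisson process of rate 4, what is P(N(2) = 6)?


P(N(t)=k) = (lambda*t)^k * exp(-lambda*t) / k!
lambda*t = 8
= 8^6 * exp(-8) / 6!
= 262144 * 3.3546e-04 / 720
= 0.1221

0.1221


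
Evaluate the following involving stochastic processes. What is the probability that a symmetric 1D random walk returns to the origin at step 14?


P(S(14) = 0) = C(14,7) / 4^7
= 3432 / 16384
= 0.2095

0.2095


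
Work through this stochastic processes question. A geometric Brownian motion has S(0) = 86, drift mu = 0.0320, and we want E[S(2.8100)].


E[S(t)] = S(0) * exp(mu * t)
= 86 * exp(0.0320 * 2.8100)
= 86 * 1.0941
= 94.0915

94.0915


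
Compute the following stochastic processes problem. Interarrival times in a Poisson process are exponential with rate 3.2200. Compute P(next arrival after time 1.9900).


P(X > t) = exp(-lambda * t)
= exp(-3.2200 * 1.9900)
= exp(-6.4078) = 0.0016

0.0016


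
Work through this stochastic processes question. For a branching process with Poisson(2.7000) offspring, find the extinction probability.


Since mu = 2.7000 > 1, extinction prob q < 1.
Solve s = exp(mu*(s-1)) iteratively.
q = 0.0844

0.0844


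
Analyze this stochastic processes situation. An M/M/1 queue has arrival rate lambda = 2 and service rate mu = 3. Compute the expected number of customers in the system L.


rho = 2/3 = 0.6667
L = rho/(1-rho)
= 0.6667/0.3333
= 2.0000

2.0000


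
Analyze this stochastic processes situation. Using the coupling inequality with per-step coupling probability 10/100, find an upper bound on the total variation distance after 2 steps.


TV distance bound <= (1-delta)^n
= (1 - 0.1000)^2
= 0.9000^2
= 0.8100

0.8100


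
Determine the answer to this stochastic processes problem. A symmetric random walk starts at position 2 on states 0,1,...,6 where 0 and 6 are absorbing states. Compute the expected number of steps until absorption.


For symmetric RW on 0,...,N with absorbing barriers, E(i) = i*(N-i)
E(2) = 2 * 4 = 8

8


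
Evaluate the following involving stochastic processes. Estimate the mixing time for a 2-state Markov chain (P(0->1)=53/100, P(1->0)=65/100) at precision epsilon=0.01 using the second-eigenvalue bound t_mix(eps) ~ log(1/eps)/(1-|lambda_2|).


lambda_2 = |1 - p01 - p10| = |1 - 0.5300 - 0.6500| = 0.1800
t_mix ~ log(1/eps)/(1 - |lambda_2|)
= log(100)/(1 - 0.1800) = 4.6052/0.8200
= 5.6161

5.6161


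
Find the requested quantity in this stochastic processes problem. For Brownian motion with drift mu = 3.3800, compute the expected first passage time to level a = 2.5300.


Expected first passage time = a/mu
= 2.5300/3.3800
= 0.7485

0.7485


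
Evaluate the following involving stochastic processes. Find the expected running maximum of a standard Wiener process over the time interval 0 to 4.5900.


E(max B(s)) = sqrt(2t/pi)
= sqrt(2*4.5900/pi)
= sqrt(2.9221)
= 1.7094

1.7094


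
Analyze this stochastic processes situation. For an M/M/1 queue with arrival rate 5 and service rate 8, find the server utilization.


rho = lambda/mu
= 5/8
= 0.6250

0.6250


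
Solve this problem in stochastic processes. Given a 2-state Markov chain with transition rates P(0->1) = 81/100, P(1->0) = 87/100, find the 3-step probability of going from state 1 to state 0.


Computing P^3 by matrix multiplication.
P = [[0.1900, 0.8100], [0.8700, 0.1300]]
After raising P to the power 3:
P^3(1,0) = 0.6807

0.6807


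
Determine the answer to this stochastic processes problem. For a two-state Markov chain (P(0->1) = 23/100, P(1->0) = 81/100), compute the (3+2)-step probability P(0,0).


P^5 = P^3 * P^2
Computing via matrix multiplication of the transition matrix.
Entry (0,0) of P^5 = 0.7788

0.7788


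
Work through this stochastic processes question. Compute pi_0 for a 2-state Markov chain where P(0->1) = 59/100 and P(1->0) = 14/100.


Stationary distribution: pi_0 = p10/(p01+p10), pi_1 = p01/(p01+p10)
p01 = 0.5900, p10 = 0.1400
pi_0 = 0.1918

0.1918


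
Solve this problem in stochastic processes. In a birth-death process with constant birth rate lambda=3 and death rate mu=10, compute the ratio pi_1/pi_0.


For birth-death process, pi_n/pi_0 = (lambda/mu)^n
= (3/10)^1
= 0.3000

0.3000


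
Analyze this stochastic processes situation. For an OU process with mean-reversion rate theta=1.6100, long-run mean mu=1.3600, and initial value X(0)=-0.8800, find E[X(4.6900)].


E[X(t)] = mu + (X(0) - mu)*exp(-theta*t)
= 1.3600 + (-0.8800 - 1.3600)*exp(-1.6100*4.6900)
= 1.3600 + -2.2400 * 5.2564e-04
= 1.3588

1.3588


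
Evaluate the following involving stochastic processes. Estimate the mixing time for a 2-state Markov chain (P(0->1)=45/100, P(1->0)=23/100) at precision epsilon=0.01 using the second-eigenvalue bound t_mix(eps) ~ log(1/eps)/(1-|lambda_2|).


lambda_2 = |1 - p01 - p10| = |1 - 0.4500 - 0.2300| = 0.3200
t_mix ~ log(1/eps)/(1 - |lambda_2|)
= log(100)/(1 - 0.3200) = 4.6052/0.6800
= 6.7723

6.7723


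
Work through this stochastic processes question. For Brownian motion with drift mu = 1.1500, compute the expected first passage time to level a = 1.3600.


Expected first passage time = a/mu
= 1.3600/1.1500
= 1.1826

1.1826


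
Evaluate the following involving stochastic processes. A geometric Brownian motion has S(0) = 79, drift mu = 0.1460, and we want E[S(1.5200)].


E[S(t)] = S(0) * exp(mu * t)
= 79 * exp(0.1460 * 1.5200)
= 79 * 1.2485
= 98.6292

98.6292


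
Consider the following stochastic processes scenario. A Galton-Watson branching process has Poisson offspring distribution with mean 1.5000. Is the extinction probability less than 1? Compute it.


Since mu = 1.5000 > 1, extinction prob q < 1.
Solve s = exp(mu*(s-1)) iteratively.
q = 0.4172

0.4172


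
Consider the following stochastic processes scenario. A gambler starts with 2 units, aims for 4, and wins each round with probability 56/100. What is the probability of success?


Gambler's ruin formula:
r = q/p = 0.4400/0.5600 = 0.7857
P(win) = (1 - r^i)/(1 - r^N)
= (1 - 0.7857^2)/(1 - 0.7857^4)
= 0.6183

0.6183


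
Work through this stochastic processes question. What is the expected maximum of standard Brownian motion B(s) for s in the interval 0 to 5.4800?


E(max B(s)) = sqrt(2t/pi)
= sqrt(2*5.4800/pi)
= sqrt(3.4887)
= 1.8678

1.8678


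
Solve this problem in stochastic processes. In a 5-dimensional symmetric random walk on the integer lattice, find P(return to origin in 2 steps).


P(return in 2 steps) = P(reverse first step) = 1/(2d)
= 1/10
= 0.1000

0.1000


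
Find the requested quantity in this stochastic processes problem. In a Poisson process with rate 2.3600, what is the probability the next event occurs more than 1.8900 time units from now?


P(X > t) = exp(-lambda * t)
= exp(-2.3600 * 1.8900)
= exp(-4.4604) = 0.0116

0.0116


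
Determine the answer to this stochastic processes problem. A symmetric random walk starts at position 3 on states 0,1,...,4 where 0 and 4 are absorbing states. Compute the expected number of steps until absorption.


For symmetric RW on 0,...,N with absorbing barriers, E(i) = i*(N-i)
E(3) = 3 * 1 = 3

3


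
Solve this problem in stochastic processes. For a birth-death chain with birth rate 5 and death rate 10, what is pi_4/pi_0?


For birth-death process, pi_n/pi_0 = (lambda/mu)^n
= (5/10)^4
= 0.0625

0.0625


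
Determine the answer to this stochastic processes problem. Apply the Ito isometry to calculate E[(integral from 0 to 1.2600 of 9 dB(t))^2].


By Ito isometry: E[(int f dB)^2] = int f^2 dt
= 9^2 * 1.2600
= 81 * 1.2600 = 102.0600

102.0600


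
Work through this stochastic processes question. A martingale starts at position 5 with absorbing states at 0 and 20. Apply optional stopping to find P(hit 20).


By optional stopping theorem: E(M at tau) = M(0) = 5
P(hit 20)*20 + P(hit 0)*0 = 5
P(hit 20) = (5 - 0)/(20 - 0) = 1/4 = 0.2500

0.2500


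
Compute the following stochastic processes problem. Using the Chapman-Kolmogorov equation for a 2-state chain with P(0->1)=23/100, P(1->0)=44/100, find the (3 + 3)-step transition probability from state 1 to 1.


P^6 = P^3 * P^3
Computing via matrix multiplication of the transition matrix.
Entry (1,1) of P^6 = 0.3441

0.3441


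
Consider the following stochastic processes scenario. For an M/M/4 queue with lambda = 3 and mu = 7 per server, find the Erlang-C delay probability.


a = lambda/mu = 0.4286
rho = a/c = 0.1071
Erlang-C formula applied:
C(c,a) = 0.0010

0.0010


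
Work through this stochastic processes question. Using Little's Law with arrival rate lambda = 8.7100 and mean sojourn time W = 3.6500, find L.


Little's Law: L = lambda * W
= 8.7100 * 3.6500
= 31.7915

31.7915


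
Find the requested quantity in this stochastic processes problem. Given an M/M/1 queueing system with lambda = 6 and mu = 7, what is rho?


rho = lambda/mu
= 6/7
= 0.8571

0.8571


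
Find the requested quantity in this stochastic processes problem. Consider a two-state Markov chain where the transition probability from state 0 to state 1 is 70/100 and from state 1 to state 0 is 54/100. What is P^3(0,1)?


Computing P^3 by matrix multiplication.
P = [[0.3000, 0.7000], [0.5400, 0.4600]]
After raising P to the power 3:
P^3(0,1) = 0.5723

0.5723


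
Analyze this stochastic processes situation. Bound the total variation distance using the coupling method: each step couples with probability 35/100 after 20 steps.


TV distance bound <= (1-delta)^n
= (1 - 0.3500)^20
= 0.6500^20
= 1.8125e-04

1.8125e-04


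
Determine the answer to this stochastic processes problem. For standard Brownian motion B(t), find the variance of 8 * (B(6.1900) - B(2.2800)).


Var(alpha*(B(t)-B(s))) = alpha^2 * (t-s)
= 8^2 * (6.1900 - 2.2800)
= 64 * 3.9100
= 250.2400

250.2400


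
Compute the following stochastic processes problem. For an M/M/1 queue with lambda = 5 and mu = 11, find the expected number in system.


rho = 5/11 = 0.4545
L = rho/(1-rho)
= 0.4545/0.5455
= 0.8333

0.8333


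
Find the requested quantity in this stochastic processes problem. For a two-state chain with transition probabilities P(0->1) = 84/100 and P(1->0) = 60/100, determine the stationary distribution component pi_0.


Stationary distribution: pi_0 = p10/(p01+p10), pi_1 = p01/(p01+p10)
p01 = 0.8400, p10 = 0.6000
pi_0 = 0.4167

0.4167


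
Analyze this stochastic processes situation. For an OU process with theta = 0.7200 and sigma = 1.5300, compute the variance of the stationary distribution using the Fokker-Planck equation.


Stationary variance = sigma^2 / (2*theta)
= 1.5300^2 / (2*0.7200)
= 2.3409 / 1.4400
= 1.6256

1.6256


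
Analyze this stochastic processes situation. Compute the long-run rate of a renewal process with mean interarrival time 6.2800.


Long-run renewal rate = 1/E(X)
= 1/6.2800
= 0.1592

0.1592


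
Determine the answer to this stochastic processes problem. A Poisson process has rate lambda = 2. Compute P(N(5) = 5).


P(N(t)=k) = (lambda*t)^k * exp(-lambda*t) / k!
lambda*t = 10
= 10^5 * exp(-10) / 5!
= 100000 * 4.5400e-05 / 120
= 0.0378

0.0378


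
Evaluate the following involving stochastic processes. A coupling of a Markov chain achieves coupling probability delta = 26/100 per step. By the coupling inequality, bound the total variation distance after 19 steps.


TV distance bound <= (1-delta)^n
= (1 - 0.2600)^19
= 0.7400^19
= 0.0033

0.0033


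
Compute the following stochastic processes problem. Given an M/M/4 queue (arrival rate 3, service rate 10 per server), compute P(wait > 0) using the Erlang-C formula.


a = lambda/mu = 0.3000
rho = a/c = 0.0750
Erlang-C formula applied:
C(c,a) = 2.7030e-04

2.7030e-04


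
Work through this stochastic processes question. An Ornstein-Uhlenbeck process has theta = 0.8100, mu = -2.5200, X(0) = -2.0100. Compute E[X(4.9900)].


E[X(t)] = mu + (X(0) - mu)*exp(-theta*t)
= -2.5200 + (-2.0100 - -2.5200)*exp(-0.8100*4.9900)
= -2.5200 + 0.5100 * 0.0176
= -2.5110

-2.5110


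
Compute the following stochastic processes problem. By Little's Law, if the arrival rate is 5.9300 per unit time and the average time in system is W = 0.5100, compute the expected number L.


Little's Law: L = lambda * W
= 5.9300 * 0.5100
= 3.0243

3.0243


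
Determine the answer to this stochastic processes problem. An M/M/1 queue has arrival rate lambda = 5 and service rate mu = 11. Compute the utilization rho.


rho = lambda/mu
= 5/11
= 0.4545

0.4545


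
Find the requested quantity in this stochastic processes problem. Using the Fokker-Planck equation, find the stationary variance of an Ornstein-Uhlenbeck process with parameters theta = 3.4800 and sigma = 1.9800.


Stationary variance = sigma^2 / (2*theta)
= 1.9800^2 / (2*3.4800)
= 3.9204 / 6.9600
= 0.5633

0.5633


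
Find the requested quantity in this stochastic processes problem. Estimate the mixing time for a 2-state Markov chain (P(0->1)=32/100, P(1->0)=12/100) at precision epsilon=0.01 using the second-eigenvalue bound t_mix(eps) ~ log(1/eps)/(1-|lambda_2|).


lambda_2 = |1 - p01 - p10| = |1 - 0.3200 - 0.1200| = 0.5600
t_mix ~ log(1/eps)/(1 - |lambda_2|)
= log(100)/(1 - 0.5600) = 4.6052/0.4400
= 10.4663

10.4663


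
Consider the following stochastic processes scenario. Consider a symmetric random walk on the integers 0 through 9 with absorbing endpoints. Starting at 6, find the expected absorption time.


For symmetric RW on 0,...,N with absorbing barriers, E(i) = i*(N-i)
E(6) = 6 * 3 = 18

18


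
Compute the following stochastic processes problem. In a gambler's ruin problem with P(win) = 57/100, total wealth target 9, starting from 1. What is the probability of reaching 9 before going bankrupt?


Gambler's ruin formula:
r = q/p = 0.4300/0.5700 = 0.7544
P(win) = (1 - r^i)/(1 - r^N)
= (1 - 0.7544^1)/(1 - 0.7544^9)
= 0.2667

0.2667


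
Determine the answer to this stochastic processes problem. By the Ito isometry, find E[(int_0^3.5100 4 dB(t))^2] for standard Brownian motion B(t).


By Ito isometry: E[(int f dB)^2] = int f^2 dt
= 4^2 * 3.5100
= 16 * 3.5100 = 56.1600

56.1600


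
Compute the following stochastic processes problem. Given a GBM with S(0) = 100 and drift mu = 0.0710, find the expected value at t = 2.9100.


E[S(t)] = S(0) * exp(mu * t)
= 100 * exp(0.0710 * 2.9100)
= 100 * 1.2295
= 122.9503

122.9503


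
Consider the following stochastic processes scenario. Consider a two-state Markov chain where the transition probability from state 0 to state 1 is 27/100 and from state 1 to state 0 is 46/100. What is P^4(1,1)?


Computing P^4 by matrix multiplication.
P = [[0.7300, 0.2700], [0.4600, 0.5400]]
After raising P to the power 4:
P^4(1,1) = 0.3732

0.3732


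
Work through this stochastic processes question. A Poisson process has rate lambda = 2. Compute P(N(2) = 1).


P(N(t)=k) = (lambda*t)^k * exp(-lambda*t) / k!
lambda*t = 4
= 4^1 * exp(-4) / 1!
= 4 * 0.0183 / 1
= 0.0733

0.0733


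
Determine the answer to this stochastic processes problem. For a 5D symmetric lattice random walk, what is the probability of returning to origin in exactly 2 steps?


P(return in 2 steps) = P(reverse first step) = 1/(2d)
= 1/10
= 0.1000

0.1000


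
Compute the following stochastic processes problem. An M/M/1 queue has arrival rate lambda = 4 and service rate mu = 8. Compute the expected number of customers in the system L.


rho = 4/8 = 0.5000
L = rho/(1-rho)
= 0.5000/0.5000
= 1.0000

1.0000


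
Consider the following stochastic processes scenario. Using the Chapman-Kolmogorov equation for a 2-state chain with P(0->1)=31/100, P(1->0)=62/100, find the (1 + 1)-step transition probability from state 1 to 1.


P^2 = P^1 * P^1
Computing via matrix multiplication of the transition matrix.
Entry (1,1) of P^2 = 0.3366

0.3366


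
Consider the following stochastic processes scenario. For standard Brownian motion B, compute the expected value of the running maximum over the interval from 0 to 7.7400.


E(max B(s)) = sqrt(2t/pi)
= sqrt(2*7.7400/pi)
= sqrt(4.9274)
= 2.2198

2.2198


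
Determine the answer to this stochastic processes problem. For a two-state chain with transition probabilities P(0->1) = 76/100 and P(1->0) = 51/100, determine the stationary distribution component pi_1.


Stationary distribution: pi_0 = p10/(p01+p10), pi_1 = p01/(p01+p10)
p01 = 0.7600, p10 = 0.5100
pi_1 = 0.5984

0.5984


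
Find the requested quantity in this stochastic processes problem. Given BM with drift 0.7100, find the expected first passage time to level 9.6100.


Expected first passage time = a/mu
= 9.6100/0.7100
= 13.5352

13.5352


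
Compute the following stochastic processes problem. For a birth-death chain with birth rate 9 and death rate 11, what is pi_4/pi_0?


For birth-death process, pi_n/pi_0 = (lambda/mu)^n
= (9/11)^4
= 0.4481

0.4481


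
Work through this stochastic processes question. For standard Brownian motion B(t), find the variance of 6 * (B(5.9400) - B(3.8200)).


Var(alpha*(B(t)-B(s))) = alpha^2 * (t-s)
= 6^2 * (5.9400 - 3.8200)
= 36 * 2.1200
= 76.3200

76.3200


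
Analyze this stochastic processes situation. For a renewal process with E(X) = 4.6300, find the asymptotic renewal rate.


Long-run renewal rate = 1/E(X)
= 1/4.6300
= 0.2160

0.2160


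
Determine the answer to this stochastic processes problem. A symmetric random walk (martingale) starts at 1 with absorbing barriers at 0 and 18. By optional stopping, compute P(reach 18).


By optional stopping theorem: E(M at tau) = M(0) = 1
P(hit 18)*18 + P(hit 0)*0 = 1
P(hit 18) = (1 - 0)/(18 - 0) = 1/18 = 0.0556

0.0556


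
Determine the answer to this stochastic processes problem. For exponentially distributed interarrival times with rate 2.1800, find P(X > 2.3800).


P(X > t) = exp(-lambda * t)
= exp(-2.1800 * 2.3800)
= exp(-5.1884) = 0.0056

0.0056


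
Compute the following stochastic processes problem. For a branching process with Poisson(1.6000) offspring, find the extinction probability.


Since mu = 1.6000 > 1, extinction prob q < 1.
Solve s = exp(mu*(s-1)) iteratively.
q = 0.3580

0.3580


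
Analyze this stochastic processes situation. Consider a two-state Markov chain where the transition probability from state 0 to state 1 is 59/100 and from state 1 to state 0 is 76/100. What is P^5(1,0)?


Computing P^5 by matrix multiplication.
P = [[0.4100, 0.5900], [0.7600, 0.2400]]
After raising P to the power 5:
P^5(1,0) = 0.5659

0.5659


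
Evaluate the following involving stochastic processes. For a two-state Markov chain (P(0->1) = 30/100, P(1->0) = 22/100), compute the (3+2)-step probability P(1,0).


P^5 = P^3 * P^2
Computing via matrix multiplication of the transition matrix.
Entry (1,0) of P^5 = 0.4123

0.4123


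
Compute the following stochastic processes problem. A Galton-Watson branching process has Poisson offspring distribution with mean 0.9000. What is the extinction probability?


Since mu = 0.9000 <= 1, extinction probability = 1.

1.0000


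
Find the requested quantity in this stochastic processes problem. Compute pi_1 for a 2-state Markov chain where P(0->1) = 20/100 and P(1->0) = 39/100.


Stationary distribution: pi_0 = p10/(p01+p10), pi_1 = p01/(p01+p10)
p01 = 0.2000, p10 = 0.3900
pi_1 = 0.3390

0.3390


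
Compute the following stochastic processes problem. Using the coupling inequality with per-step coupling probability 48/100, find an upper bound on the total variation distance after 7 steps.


TV distance bound <= (1-delta)^n
= (1 - 0.4800)^7
= 0.5200^7
= 0.0103

0.0103


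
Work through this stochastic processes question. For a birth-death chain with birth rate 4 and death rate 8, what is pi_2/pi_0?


For birth-death process, pi_n/pi_0 = (lambda/mu)^n
= (4/8)^2
= 0.2500

0.2500


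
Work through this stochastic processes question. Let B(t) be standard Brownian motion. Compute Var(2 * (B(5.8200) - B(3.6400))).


Var(alpha*(B(t)-B(s))) = alpha^2 * (t-s)
= 2^2 * (5.8200 - 3.6400)
= 4 * 2.1800
= 8.7200

8.7200


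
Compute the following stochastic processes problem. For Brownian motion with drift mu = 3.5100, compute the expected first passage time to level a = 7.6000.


Expected first passage time = a/mu
= 7.6000/3.5100
= 2.1652

2.1652


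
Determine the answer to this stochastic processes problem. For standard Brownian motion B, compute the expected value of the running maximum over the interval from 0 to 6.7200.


E(max B(s)) = sqrt(2t/pi)
= sqrt(2*6.7200/pi)
= sqrt(4.2781)
= 2.0684

2.0684


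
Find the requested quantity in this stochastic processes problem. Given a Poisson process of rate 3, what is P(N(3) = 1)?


P(N(t)=k) = (lambda*t)^k * exp(-lambda*t) / k!
lambda*t = 9
= 9^1 * exp(-9) / 1!
= 9 * 1.2341e-04 / 1
= 0.0011

0.0011


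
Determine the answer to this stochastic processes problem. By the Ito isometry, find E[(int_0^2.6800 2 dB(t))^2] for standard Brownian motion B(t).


By Ito isometry: E[(int f dB)^2] = int f^2 dt
= 2^2 * 2.6800
= 4 * 2.6800 = 10.7200

10.7200


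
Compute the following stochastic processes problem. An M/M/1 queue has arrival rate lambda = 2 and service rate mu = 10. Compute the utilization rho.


rho = lambda/mu
= 2/10
= 0.2000

0.2000


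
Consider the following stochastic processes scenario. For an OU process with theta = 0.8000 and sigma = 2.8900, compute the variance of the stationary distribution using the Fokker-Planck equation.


Stationary variance = sigma^2 / (2*theta)
= 2.8900^2 / (2*0.8000)
= 8.3521 / 1.6000
= 5.2201

5.2201


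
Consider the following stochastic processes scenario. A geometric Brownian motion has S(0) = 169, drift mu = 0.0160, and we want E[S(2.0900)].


E[S(t)] = S(0) * exp(mu * t)
= 169 * exp(0.0160 * 2.0900)
= 169 * 1.0340
= 174.7469

174.7469


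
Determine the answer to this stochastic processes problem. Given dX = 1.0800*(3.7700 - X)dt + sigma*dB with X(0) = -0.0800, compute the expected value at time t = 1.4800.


E[X(t)] = mu + (X(0) - mu)*exp(-theta*t)
= 3.7700 + (-0.0800 - 3.7700)*exp(-1.0800*1.4800)
= 3.7700 + -3.8500 * 0.2022
= 2.9915

2.9915


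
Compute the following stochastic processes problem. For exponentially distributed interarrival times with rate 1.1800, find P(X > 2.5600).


P(X > t) = exp(-lambda * t)
= exp(-1.1800 * 2.5600)
= exp(-3.0208) = 0.0488

0.0488


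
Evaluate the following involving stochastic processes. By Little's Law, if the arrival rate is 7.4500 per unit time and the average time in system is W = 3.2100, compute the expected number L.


Little's Law: L = lambda * W
= 7.4500 * 3.2100
= 23.9145

23.9145


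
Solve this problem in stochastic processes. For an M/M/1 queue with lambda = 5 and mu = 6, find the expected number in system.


rho = 5/6 = 0.8333
L = rho/(1-rho)
= 0.8333/0.1667
= 5.0000

5.0000


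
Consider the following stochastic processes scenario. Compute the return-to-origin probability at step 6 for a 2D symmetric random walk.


P = C(6,3)^2 / 4^6
= 20^2 / 4096
= 400 / 4096
= 0.0977

0.0977


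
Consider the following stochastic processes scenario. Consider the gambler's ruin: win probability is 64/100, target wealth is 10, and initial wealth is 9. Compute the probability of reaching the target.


Gambler's ruin formula:
r = q/p = 0.3600/0.6400 = 0.5625
P(win) = (1 - r^i)/(1 - r^N)
= (1 - 0.5625^9)/(1 - 0.5625^10)
= 0.9975

0.9975


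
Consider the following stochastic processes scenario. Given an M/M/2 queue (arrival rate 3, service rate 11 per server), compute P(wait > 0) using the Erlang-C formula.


a = lambda/mu = 0.2727
rho = a/c = 0.1364
Erlang-C formula applied:
C(c,a) = 0.0327

0.0327


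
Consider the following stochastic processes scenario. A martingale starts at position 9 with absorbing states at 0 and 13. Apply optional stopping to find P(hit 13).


By optional stopping theorem: E(M at tau) = M(0) = 9
P(hit 13)*13 + P(hit 0)*0 = 9
P(hit 13) = (9 - 0)/(13 - 0) = 9/13 = 0.6923

0.6923


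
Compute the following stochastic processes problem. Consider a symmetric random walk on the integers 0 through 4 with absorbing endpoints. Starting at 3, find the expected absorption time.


For symmetric RW on 0,...,N with absorbing barriers, E(i) = i*(N-i)
E(3) = 3 * 1 = 3

3


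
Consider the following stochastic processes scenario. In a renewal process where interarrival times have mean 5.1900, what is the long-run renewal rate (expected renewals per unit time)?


Long-run renewal rate = 1/E(X)
= 1/5.1900
= 0.1927

0.1927


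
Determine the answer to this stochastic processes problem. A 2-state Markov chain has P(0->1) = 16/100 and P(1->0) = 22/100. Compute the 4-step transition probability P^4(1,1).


Computing P^4 by matrix multiplication.
P = [[0.8400, 0.1600], [0.2200, 0.7800]]
After raising P to the power 4:
P^4(1,1) = 0.5066

0.5066


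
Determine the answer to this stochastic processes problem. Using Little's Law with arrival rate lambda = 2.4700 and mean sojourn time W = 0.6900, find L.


Little's Law: L = lambda * W
= 2.4700 * 0.6900
= 1.7043

1.7043


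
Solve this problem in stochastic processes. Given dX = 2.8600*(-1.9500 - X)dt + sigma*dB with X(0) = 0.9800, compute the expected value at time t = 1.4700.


E[X(t)] = mu + (X(0) - mu)*exp(-theta*t)
= -1.9500 + (0.9800 - -1.9500)*exp(-2.8600*1.4700)
= -1.9500 + 2.9300 * 0.0149
= -1.9062

-1.9062


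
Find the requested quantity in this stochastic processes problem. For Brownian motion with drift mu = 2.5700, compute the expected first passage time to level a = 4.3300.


Expected first passage time = a/mu
= 4.3300/2.5700
= 1.6848

1.6848


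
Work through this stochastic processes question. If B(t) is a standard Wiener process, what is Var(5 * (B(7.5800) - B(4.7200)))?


Var(alpha*(B(t)-B(s))) = alpha^2 * (t-s)
= 5^2 * (7.5800 - 4.7200)
= 25 * 2.8600
= 71.5000

71.5000


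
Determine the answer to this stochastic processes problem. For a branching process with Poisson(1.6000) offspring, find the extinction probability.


Since mu = 1.6000 > 1, extinction prob q < 1.
Solve s = exp(mu*(s-1)) iteratively.
q = 0.3580

0.3580


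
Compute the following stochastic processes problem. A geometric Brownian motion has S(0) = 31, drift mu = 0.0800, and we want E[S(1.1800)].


E[S(t)] = S(0) * exp(mu * t)
= 31 * exp(0.0800 * 1.1800)
= 31 * 1.0990
= 34.0690

34.0690


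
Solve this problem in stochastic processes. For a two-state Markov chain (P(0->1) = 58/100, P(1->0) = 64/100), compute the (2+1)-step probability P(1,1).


P^3 = P^2 * P^1
Computing via matrix multiplication of the transition matrix.
Entry (1,1) of P^3 = 0.4698

0.4698


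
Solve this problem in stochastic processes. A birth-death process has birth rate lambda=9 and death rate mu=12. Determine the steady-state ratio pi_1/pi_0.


For birth-death process, pi_n/pi_0 = (lambda/mu)^n
= (9/12)^1
= 0.7500

0.7500


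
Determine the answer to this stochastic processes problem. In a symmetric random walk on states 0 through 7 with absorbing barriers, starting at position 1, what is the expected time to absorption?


For symmetric RW on 0,...,N with absorbing barriers, E(i) = i*(N-i)
E(1) = 1 * 6 = 6

6


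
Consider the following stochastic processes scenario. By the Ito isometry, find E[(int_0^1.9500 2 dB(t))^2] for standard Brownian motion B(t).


By Ito isometry: E[(int f dB)^2] = int f^2 dt
= 2^2 * 1.9500
= 4 * 1.9500 = 7.8000

7.8000


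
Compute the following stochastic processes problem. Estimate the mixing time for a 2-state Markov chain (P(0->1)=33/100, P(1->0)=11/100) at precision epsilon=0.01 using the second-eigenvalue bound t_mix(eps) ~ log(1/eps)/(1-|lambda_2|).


lambda_2 = |1 - p01 - p10| = |1 - 0.3300 - 0.1100| = 0.5600
t_mix ~ log(1/eps)/(1 - |lambda_2|)
= log(100)/(1 - 0.5600) = 4.6052/0.4400
= 10.4663

10.4663


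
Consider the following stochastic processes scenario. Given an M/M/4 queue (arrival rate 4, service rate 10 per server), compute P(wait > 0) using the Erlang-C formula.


a = lambda/mu = 0.4000
rho = a/c = 0.1000
Erlang-C formula applied:
C(c,a) = 7.9444e-04

7.9444e-04


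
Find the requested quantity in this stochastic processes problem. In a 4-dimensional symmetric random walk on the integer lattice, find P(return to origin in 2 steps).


P(return in 2 steps) = P(reverse first step) = 1/(2d)
= 1/8
= 0.1250

0.1250


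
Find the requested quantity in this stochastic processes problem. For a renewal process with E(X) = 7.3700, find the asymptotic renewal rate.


Long-run renewal rate = 1/E(X)
= 1/7.3700
= 0.1357

0.1357


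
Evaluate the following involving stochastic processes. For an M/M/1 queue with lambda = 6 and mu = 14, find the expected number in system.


rho = 6/14 = 0.4286
L = rho/(1-rho)
= 0.4286/0.5714
= 0.7500

0.7500


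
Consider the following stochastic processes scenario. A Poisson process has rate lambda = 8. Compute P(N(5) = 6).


P(N(t)=k) = (lambda*t)^k * exp(-lambda*t) / k!
lambda*t = 40
= 40^6 * exp(-40) / 6!
= 4096000000 * 4.2484e-18 / 720
= 2.4168e-11

2.4168e-11


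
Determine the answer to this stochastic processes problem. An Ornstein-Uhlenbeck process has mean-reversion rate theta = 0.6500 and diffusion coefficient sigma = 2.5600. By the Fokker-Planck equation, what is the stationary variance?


Stationary variance = sigma^2 / (2*theta)
= 2.5600^2 / (2*0.6500)
= 6.5536 / 1.3000
= 5.0412

5.0412


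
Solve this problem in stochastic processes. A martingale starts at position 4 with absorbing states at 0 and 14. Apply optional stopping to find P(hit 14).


By optional stopping theorem: E(M at tau) = M(0) = 4
P(hit 14)*14 + P(hit 0)*0 = 4
P(hit 14) = (4 - 0)/(14 - 0) = 2/7 = 0.2857

0.2857


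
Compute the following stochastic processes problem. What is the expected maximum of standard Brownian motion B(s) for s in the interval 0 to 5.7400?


E(max B(s)) = sqrt(2t/pi)
= sqrt(2*5.7400/pi)
= sqrt(3.6542)
= 1.9116

1.9116


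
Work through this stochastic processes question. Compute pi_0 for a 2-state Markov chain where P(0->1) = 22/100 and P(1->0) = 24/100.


Stationary distribution: pi_0 = p10/(p01+p10), pi_1 = p01/(p01+p10)
p01 = 0.2200, p10 = 0.2400
pi_0 = 0.5217

0.5217


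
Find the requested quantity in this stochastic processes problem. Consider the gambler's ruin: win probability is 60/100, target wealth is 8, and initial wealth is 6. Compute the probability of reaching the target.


Gambler's ruin formula:
r = q/p = 0.4000/0.6000 = 0.6667
P(win) = (1 - r^i)/(1 - r^N)
= (1 - 0.6667^6)/(1 - 0.6667^8)
= 0.9492

0.9492
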